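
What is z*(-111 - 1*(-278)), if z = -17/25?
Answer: -2839/25 ≈ -113.56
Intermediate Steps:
z = -17/25 (z = -17*1/25 = -17/25 ≈ -0.68000)
z*(-111 - 1*(-278)) = -17*(-111 - 1*(-278))/25 = -17*(-111 + 278)/25 = -17/25*167 = -2839/25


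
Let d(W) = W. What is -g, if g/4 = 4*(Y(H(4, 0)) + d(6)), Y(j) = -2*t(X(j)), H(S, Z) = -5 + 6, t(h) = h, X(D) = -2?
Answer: -160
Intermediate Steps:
H(S, Z) = 1
Y(j) = 4 (Y(j) = -2*(-2) = 4)
g = 160 (g = 4*(4*(4 + 6)) = 4*(4*10) = 4*40 = 160)
-g = -1*160 = -160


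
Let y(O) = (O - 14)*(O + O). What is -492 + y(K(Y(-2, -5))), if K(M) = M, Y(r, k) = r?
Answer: -428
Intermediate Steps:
y(O) = 2*O*(-14 + O) (y(O) = (-14 + O)*(2*O) = 2*O*(-14 + O))
-492 + y(K(Y(-2, -5))) = -492 + 2*(-2)*(-14 - 2) = -492 + 2*(-2)*(-16) = -492 + 64 = -428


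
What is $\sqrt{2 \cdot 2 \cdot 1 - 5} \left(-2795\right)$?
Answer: $- 2795 i \approx - 2795.0 i$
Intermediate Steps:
$\sqrt{2 \cdot 2 \cdot 1 - 5} \left(-2795\right) = \sqrt{4 \cdot 1 - 5} \left(-2795\right) = \sqrt{4 - 5} \left(-2795\right) = \sqrt{-1} \left(-2795\right) = i \left(-2795\right) = - 2795 i$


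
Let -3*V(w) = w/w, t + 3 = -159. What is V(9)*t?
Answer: 54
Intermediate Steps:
t = -162 (t = -3 - 159 = -162)
V(w) = -1/3 (V(w) = -w/(3*w) = -1/3*1 = -1/3)
V(9)*t = -1/3*(-162) = 54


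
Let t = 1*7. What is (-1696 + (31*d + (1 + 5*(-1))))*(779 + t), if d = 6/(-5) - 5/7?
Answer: -48399522/35 ≈ -1.3828e+6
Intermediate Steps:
d = -67/35 (d = 6*(-1/5) - 5*1/7 = -6/5 - 5/7 = -67/35 ≈ -1.9143)
t = 7
(-1696 + (31*d + (1 + 5*(-1))))*(779 + t) = (-1696 + (31*(-67/35) + (1 + 5*(-1))))*(779 + 7) = (-1696 + (-2077/35 + (1 - 5)))*786 = (-1696 + (-2077/35 - 4))*786 = (-1696 - 2217/35)*786 = -61577/35*786 = -48399522/35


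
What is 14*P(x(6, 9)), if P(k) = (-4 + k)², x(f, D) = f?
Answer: 56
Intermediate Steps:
14*P(x(6, 9)) = 14*(-4 + 6)² = 14*2² = 14*4 = 56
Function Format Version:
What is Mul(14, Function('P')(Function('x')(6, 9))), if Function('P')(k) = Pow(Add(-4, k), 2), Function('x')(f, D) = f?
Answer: 56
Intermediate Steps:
Mul(14, Function('P')(Function('x')(6, 9))) = Mul(14, Pow(Add(-4, 6), 2)) = Mul(14, Pow(2, 2)) = Mul(14, 4) = 56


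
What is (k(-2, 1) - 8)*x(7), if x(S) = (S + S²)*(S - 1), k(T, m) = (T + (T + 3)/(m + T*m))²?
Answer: 336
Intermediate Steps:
k(T, m) = (T + (3 + T)/(m + T*m))²
x(S) = (-1 + S)*(S + S²) (x(S) = (S + S²)*(-1 + S) = (-1 + S)*(S + S²))
(k(-2, 1) - 8)*x(7) = ((3 - 2 - 2*1 + 1*(-2)²)²/(1²*(1 - 2)²) - 8)*(7³ - 1*7) = (1*(3 - 2 - 2 + 1*4)²/(-1)² - 8)*(343 - 7) = (1*1*(3 - 2 - 2 + 4)² - 8)*336 = (1*1*3² - 8)*336 = (1*1*9 - 8)*336 = (9 - 8)*336 = 1*336 = 336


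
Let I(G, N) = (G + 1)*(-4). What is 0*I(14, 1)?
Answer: 0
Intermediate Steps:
I(G, N) = -4 - 4*G (I(G, N) = (1 + G)*(-4) = -4 - 4*G)
0*I(14, 1) = 0*(-4 - 4*14) = 0*(-4 - 56) = 0*(-60) = 0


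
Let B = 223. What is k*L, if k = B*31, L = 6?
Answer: 41478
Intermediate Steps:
k = 6913 (k = 223*31 = 6913)
k*L = 6913*6 = 41478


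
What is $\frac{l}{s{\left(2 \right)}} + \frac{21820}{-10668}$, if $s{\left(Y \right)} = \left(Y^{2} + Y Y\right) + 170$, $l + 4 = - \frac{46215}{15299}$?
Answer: $- \frac{15141641147}{7262833074} \approx -2.0848$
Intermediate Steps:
$l = - \frac{107411}{15299}$ ($l = -4 - \frac{46215}{15299} = - \frac{107411}{15299} \approx -7.0208$)
$s{\left(Y \right)} = 170 + 2 Y^{2}$ ($s{\left(Y \right)} = \left(Y^{2} + Y^{2}\right) + 170 = 2 Y^{2} + 170 = 170 + 2 Y^{2}$)
$\frac{l}{s{\left(2 \right)}} + \frac{21820}{-10668} = - \frac{107411}{15299 \left(170 + 2 \cdot 2^{2}\right)} + \frac{21820}{-10668} = - \frac{107411}{15299 \left(170 + 2 \cdot 4\right)} + 21820 \left(- \frac{1}{10668}\right) = - \frac{107411}{15299 \left(170 + 8\right)} - \frac{5455}{2667} = - \frac{107411}{15299 \cdot 178} - \frac{5455}{2667} = \left(- \frac{107411}{15299}\right) \frac{1}{178} - \frac{5455}{2667} = - \frac{107411}{2723222} - \frac{5455}{2667} = - \frac{15141641147}{7262833074}$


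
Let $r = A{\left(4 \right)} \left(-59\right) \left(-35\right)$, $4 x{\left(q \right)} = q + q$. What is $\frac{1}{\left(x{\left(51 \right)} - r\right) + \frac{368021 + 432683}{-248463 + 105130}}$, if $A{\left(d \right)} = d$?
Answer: $- \frac{286666}{2362152585} \approx -0.00012136$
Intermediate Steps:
$x{\left(q \right)} = \frac{q}{2}$ ($x{\left(q \right)} = \frac{q + q}{4} = \frac{2 q}{4} = \frac{q}{2}$)
$r = 8260$ ($r = 4 \left(-59\right) \left(-35\right) = \left(-236\right) \left(-35\right) = 8260$)
$\frac{1}{\left(x{\left(51 \right)} - r\right) + \frac{368021 + 432683}{-248463 + 105130}} = \frac{1}{\left(\frac{1}{2} \cdot 51 - 8260\right) + \frac{368021 + 432683}{-248463 + 105130}} = \frac{1}{\left(\frac{51}{2} - 8260\right) + \frac{800704}{-143333}} = \frac{1}{- \frac{16469}{2} + 800704 \left(- \frac{1}{143333}\right)} = \frac{1}{- \frac{16469}{2} - \frac{800704}{143333}} = \frac{1}{- \frac{2362152585}{286666}} = - \frac{286666}{2362152585}$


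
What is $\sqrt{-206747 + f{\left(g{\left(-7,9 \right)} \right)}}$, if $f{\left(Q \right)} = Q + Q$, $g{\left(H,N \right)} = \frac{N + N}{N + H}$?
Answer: $i \sqrt{206729} \approx 454.67 i$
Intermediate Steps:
$g{\left(H,N \right)} = \frac{2 N}{H + N}$
$f{\left(Q \right)} = 2 Q$
$\sqrt{-206747 + f{\left(g{\left(-7,9 \right)} \right)}} = \sqrt{-206747 + 2 \cdot 2 \cdot 9 \frac{1}{-7 + 9}} = \sqrt{-206747 + 2 \cdot 2 \cdot 9 \cdot \frac{1}{2}} = \sqrt{-206747 + 2 \cdot 9} = \sqrt{-206747 + 18} = \sqrt{-206729} = i \sqrt{206729}$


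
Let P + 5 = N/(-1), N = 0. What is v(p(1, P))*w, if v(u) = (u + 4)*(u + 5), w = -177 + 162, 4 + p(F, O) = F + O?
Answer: -180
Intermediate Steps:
P = -5 (P = -5 + 0/(-1) = -5 + 0*(-1) = -5 + 0 = -5)
p(F, O) = -4 + F + O (p(F, O) = -4 + (F + O) = -4 + F + O)
w = -15
v(u) = (4 + u)*(5 + u)
v(p(1, P))*w = (20 + (-4 + 1 - 5)**2 + 9*(-4 + 1 - 5))*(-15) = (20 + (-8)**2 + 9*(-8))*(-15) = (20 + 64 - 72)*(-15) = 12*(-15) = -180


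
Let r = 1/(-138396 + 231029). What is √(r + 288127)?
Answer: 2*√618095276339034/92633 ≈ 536.77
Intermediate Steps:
r = 1/92633 ≈ 1.0795e-5
√(r + 288127) = √(1/92633 + 288127) = √(26690068392/92633) = 2*√618095276339034/92633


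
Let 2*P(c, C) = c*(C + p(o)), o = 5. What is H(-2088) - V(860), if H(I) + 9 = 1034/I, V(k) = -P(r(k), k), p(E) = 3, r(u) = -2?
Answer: -910885/1044 ≈ -872.50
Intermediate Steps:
P(c, C) = c*(3 + C)/2 (P(c, C) = (c*(C + 3))/2 = (c*(3 + C))/2 = c*(3 + C)/2)
V(k) = 3 + k (V(k) = -(-2)*(3 + k)/2 = -(-3 - k) = 3 + k)
H(I) = -9 + 1034/I
H(-2088) - V(860) = (-9 + 1034/(-2088)) - (3 + 860) = (-9 + 1034*(-1/2088)) - 1*863 = (-9 - 517/1044) - 863 = -9913/1044 - 863 = -910885/1044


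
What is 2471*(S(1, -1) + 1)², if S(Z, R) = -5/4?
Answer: 2471/16 ≈ 154.44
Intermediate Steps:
S(Z, R) = -5/4 (S(Z, R) = -5*¼ = -5/4)
2471*(S(1, -1) + 1)² = 2471*(-5/4 + 1)² = 2471*(-¼)² = 2471*(1/16) = 2471/16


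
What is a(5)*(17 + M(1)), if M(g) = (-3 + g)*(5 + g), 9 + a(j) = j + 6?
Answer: 10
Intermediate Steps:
a(j) = -3 + j (a(j) = -9 + (j + 6) = -9 + (6 + j) = -3 + j)
a(5)*(17 + M(1)) = (-3 + 5)*(17 + (-15 + 1**2 + 2*1)) = 2*(17 + (-15 + 1 + 2)) = 2*(17 - 12) = 2*5 = 10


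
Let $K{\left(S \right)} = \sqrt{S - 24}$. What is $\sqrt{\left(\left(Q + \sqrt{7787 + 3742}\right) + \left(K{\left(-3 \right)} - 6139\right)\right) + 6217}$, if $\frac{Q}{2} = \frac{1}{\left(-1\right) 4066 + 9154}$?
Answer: $\frac{\sqrt{31550847 + 1213488 \sqrt{1281} + 1213488 i \sqrt{3}}}{636} \approx 13.617 + 0.1908 i$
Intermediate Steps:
$K{\left(S \right)} = \sqrt{-24 + S}$
$Q = \frac{1}{2544}$ ($Q = \frac{2}{\left(-1\right) 4066 + 9154} = \frac{2}{-4066 + 9154} = \frac{2}{5088} = 2 \cdot \frac{1}{5088} = \frac{1}{2544} \approx 0.00039308$)
$\sqrt{\left(\left(Q + \sqrt{7787 + 3742}\right) + \left(K{\left(-3 \right)} - 6139\right)\right) + 6217} = \sqrt{\left(\left(\frac{1}{2544} + \sqrt{7787 + 3742}\right) + \left(\sqrt{-24 - 3} - 6139\right)\right) + 6217} = \sqrt{\left(\left(\frac{1}{2544} + \sqrt{11529}\right) - \left(6139 - \sqrt{-27}\right)\right) + 6217} = \sqrt{\left(\left(\frac{1}{2544} + 3 \sqrt{1281}\right) - \left(6139 - 3 i \sqrt{3}\right)\right) + 6217} = \sqrt{\left(- \frac{15617615}{2544} + 3 \sqrt{1281} + 3 i \sqrt{3}\right) + 6217} = \sqrt{\frac{198433}{2544} + 3 \sqrt{1281} + 3 i \sqrt{3}}$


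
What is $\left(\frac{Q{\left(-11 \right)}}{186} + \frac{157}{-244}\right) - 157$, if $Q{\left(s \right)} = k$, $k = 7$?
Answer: $- \frac{3576391}{22692} \approx -157.61$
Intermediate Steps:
$Q{\left(s \right)} = 7$
$\left(\frac{Q{\left(-11 \right)}}{186} + \frac{157}{-244}\right) - 157 = \left(\frac{7}{186} + \frac{157}{-244}\right) - 157 = \left(7 \cdot \frac{1}{186} + 157 \left(- \frac{1}{244}\right)\right) - 157 = \left(\frac{7}{186} - \frac{157}{244}\right) - 157 = - \frac{13747}{22692} - 157 = - \frac{3576391}{22692}$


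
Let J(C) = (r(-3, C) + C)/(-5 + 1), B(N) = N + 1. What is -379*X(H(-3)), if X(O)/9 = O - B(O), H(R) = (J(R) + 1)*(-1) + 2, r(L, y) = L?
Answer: 3411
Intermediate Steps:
B(N) = 1 + N
J(C) = 3/4 - C/4 (J(C) = (-3 + C)/(-5 + 1) = (-3 + C)/(-4) = (-3 + C)*(-1/4) = 3/4 - C/4)
H(R) = 1/4 + R/4 (H(R) = ((3/4 - R/4) + 1)*(-1) + 2 = (7/4 - R/4)*(-1) + 2 = (-7/4 + R/4) + 2 = 1/4 + R/4)
X(O) = -9 (X(O) = 9*(O - (1 + O)) = 9*(O + (-1 - O)) = 9*(-1) = -9)
-379*X(H(-3)) = -379*(-9) = 3411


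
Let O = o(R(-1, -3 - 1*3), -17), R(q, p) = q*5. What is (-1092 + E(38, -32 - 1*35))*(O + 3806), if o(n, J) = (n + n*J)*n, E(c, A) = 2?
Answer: -3712540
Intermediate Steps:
R(q, p) = 5*q
o(n, J) = n*(n + J*n) (o(n, J) = (n + J*n)*n = n*(n + J*n))
O = -400 (O = (5*(-1))**2*(1 - 17) = (-5)**2*(-16) = 25*(-16) = -400)
(-1092 + E(38, -32 - 1*35))*(O + 3806) = (-1092 + 2)*(-400 + 3806) = -1090*3406 = -3712540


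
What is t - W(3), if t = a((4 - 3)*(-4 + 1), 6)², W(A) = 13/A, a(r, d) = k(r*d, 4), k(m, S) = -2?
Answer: -⅓ ≈ -0.33333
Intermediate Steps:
a(r, d) = -2
t = 4 (t = (-2)² = 4)
t - W(3) = 4 - 13/3 = -⅓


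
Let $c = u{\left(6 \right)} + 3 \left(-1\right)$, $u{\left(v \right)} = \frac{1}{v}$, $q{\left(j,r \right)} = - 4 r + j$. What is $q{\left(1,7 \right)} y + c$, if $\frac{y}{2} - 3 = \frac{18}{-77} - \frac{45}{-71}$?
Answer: $- \frac{6115451}{32802} \approx -186.44$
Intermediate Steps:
$q{\left(j,r \right)} = j - 4 r$
$y = \frac{37176}{5467}$ ($y = 6 + 2 \left(\frac{18}{-77} - \frac{45}{-71}\right) = 6 + 2 \left(18 \left(- \frac{1}{77}\right) - - \frac{45}{71}\right) = 6 + 2 \left(- \frac{18}{77} + \frac{45}{71}\right) = 6 + 2 \cdot \frac{2187}{5467} = 6 + \frac{4374}{5467} = \frac{37176}{5467} \approx 6.8001$)
$c = - \frac{17}{6}$ ($c = \frac{1}{6} + 3 \left(-1\right) = \frac{1}{6} - 3 = - \frac{17}{6} \approx -2.8333$)
$q{\left(1,7 \right)} y + c = \left(1 - 28\right) \frac{37176}{5467} - \frac{17}{6} = \left(-27\right) \frac{37176}{5467} - \frac{17}{6} = - \frac{1003752}{5467} - \frac{17}{6} = - \frac{6115451}{32802}$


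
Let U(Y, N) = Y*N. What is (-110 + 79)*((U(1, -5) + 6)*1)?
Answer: -31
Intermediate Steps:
U(Y, N) = N*Y
(-110 + 79)*((U(1, -5) + 6)*1) = (-110 + 79)*((-5*1 + 6)*1) = -31*(-5 + 6) = -31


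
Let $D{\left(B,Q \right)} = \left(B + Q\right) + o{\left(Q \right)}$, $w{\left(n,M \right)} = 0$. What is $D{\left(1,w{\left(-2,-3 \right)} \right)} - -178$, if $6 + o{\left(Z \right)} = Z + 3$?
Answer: $176$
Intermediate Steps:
$o{\left(Z \right)} = -3 + Z$ ($o{\left(Z \right)} = -6 + \left(Z + 3\right) = -6 + \left(3 + Z\right) = -3 + Z$)
$D{\left(B,Q \right)} = -3 + B + 2 Q$ ($D{\left(B,Q \right)} = \left(B + Q\right) + \left(-3 + Q\right) = -3 + B + 2 Q$)
$D{\left(1,w{\left(-2,-3 \right)} \right)} - -178 = \left(-3 + 1 + 2 \cdot 0\right) - -178 = \left(-3 + 1 + 0\right) + 178 = -2 + 178 = 176$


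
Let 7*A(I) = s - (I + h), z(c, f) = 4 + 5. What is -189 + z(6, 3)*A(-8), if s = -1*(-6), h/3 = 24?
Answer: -1845/7 ≈ -263.57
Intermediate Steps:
h = 72 (h = 3*24 = 72)
s = 6
z(c, f) = 9
A(I) = -66/7 - I/7 (A(I) = (6 - (I + 72))/7 = (6 - (72 + I))/7 = (6 + (-72 - I))/7 = (-66 - I)/7 = -66/7 - I/7)
-189 + z(6, 3)*A(-8) = -189 + 9*(-66/7 - ⅐*(-8)) = -189 + 9*(-66/7 + 8/7) = -189 + 9*(-58/7) = -189 - 522/7 = -1845/7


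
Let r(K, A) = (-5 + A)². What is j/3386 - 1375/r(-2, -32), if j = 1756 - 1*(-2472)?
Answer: 566191/2317717 ≈ 0.24429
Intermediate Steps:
j = 4228 (j = 1756 + 2472 = 4228)
j/3386 - 1375/r(-2, -32) = 4228/3386 - 1375/(-5 - 32)² = 4228*(1/3386) - 1375/((-37)²) = 2114/1693 - 1375/1369 = 566191/2317717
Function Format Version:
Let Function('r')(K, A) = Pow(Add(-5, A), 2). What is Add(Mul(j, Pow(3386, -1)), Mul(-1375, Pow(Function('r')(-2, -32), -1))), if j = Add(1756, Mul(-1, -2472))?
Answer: Rational(566191, 2317717) ≈ 0.24429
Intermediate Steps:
j = 4228 (j = Add(1756, 2472) = 4228)
Add(Mul(j, Pow(3386, -1)), Mul(-1375, Pow(Function('r')(-2, -32), -1))) = Add(Mul(4228, Pow(3386, -1)), Mul(-1375, Pow(Pow(Add(-5, -32), 2), -1))) = Add(Mul(4228, Rational(1, 3386)), Mul(-1375, Pow(Pow(-37, 2), -1))) = Add(Rational(2114, 1693), Mul(-1375, Pow(1369, -1))) = Add(Rational(2114, 1693), Mul(-1375, Rational(1, 1369))) = Add(Rational(2114, 1693), Rational(-1375, 1369)) = Rational(566191, 2317717)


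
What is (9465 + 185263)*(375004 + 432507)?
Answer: 157245002008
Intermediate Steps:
(9465 + 185263)*(375004 + 432507) = 194728*807511 = 157245002008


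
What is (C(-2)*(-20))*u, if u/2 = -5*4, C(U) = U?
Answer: -1600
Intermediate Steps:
u = -40 (u = 2*(-5*4) = 2*(-20) = -40)
(C(-2)*(-20))*u = -2*(-20)*(-40) = 40*(-40) = -1600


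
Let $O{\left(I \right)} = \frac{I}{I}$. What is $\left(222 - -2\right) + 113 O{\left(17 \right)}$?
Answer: $337$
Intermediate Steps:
$O{\left(I \right)} = 1$
$\left(222 - -2\right) + 113 O{\left(17 \right)} = \left(222 - -2\right) + 113 \cdot 1 = \left(222 + 2\right) + 113 = 224 + 113 = 337$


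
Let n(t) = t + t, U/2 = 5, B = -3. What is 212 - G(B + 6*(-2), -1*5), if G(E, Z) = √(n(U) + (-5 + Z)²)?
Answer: 212 - 2*√30 ≈ 201.05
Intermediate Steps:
U = 10 (U = 2*5 = 10)
n(t) = 2*t
G(E, Z) = √(20 + (-5 + Z)²) (G(E, Z) = √(2*10 + (-5 + Z)²) = √(20 + (-5 + Z)²))
212 - G(B + 6*(-2), -1*5) = 212 - √(20 + (-5 - 1*5)²) = 212 - √(20 + (-5 - 5)²) = 212 - √(20 + (-10)²) = 212 - √(20 + 100) = 212 - √120 = 212 - 2*√30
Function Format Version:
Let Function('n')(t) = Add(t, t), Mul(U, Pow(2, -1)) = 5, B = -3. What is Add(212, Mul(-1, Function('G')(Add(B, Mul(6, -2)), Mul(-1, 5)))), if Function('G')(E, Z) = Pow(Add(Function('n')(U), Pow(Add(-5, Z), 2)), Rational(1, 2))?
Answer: Add(212, Mul(-2, Pow(30, Rational(1, 2)))) ≈ 201.05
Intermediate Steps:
U = 10 (U = Mul(2, 5) = 10)
Function('n')(t) = Mul(2, t)
Function('G')(E, Z) = Pow(Add(20, Pow(Add(-5, Z), 2)), Rational(1, 2)) (Function('G')(E, Z) = Pow(Add(Mul(2, 10), Pow(Add(-5, Z), 2)), Rational(1, 2)) = Pow(Add(20, Pow(Add(-5, Z), 2)), Rational(1, 2)))
Add(212, Mul(-1, Function('G')(Add(B, Mul(6, -2)), Mul(-1, 5)))) = Add(212, Mul(-1, Pow(Add(20, Pow(Add(-5, Mul(-1, 5)), 2)), Rational(1, 2)))) = Add(212, Mul(-1, Pow(Add(20, Pow(Add(-5, -5), 2)), Rational(1, 2)))) = Add(212, Mul(-1, Pow(Add(20, Pow(-10, 2)), Rational(1, 2)))) = Add(212, Mul(-1, Pow(Add(20, 100), Rational(1, 2)))) = Add(212, Mul(-1, Pow(120, Rational(1, 2)))) = Add(212, Mul(-1, Mul(2, Pow(30, Rational(1, 2))))) = Add(212, Mul(-2, Pow(30, Rational(1, 2))))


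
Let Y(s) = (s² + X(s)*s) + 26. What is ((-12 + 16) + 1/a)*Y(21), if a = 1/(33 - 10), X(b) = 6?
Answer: 16011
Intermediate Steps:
Y(s) = 26 + s² + 6*s (Y(s) = (s² + 6*s) + 26 = 26 + s² + 6*s)
a = 1/23 ≈ 0.043478
((-12 + 16) + 1/a)*Y(21) = ((-12 + 16) + 1/(1/23))*(26 + 21² + 6*21) = (4 + 23)*(26 + 441 + 126) = 27*593 = 16011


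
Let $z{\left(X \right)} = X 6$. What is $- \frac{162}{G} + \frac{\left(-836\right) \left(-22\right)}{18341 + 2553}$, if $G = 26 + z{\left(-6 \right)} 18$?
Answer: $\frac{3706163}{3249017} \approx 1.1407$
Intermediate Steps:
$z{\left(X \right)} = 6 X$
$G = -622$ ($G = 26 + 6 \left(-6\right) 18 = 26 - 648 = -622$)
$- \frac{162}{G} + \frac{\left(-836\right) \left(-22\right)}{18341 + 2553} = - \frac{162}{-622} + \frac{\left(-836\right) \left(-22\right)}{18341 + 2553} = \left(-162\right) \left(- \frac{1}{622}\right) + \frac{18392}{20894} = \frac{81}{311} + 18392 \cdot \frac{1}{20894} = \frac{81}{311} + \frac{9196}{10447} = \frac{3706163}{3249017}$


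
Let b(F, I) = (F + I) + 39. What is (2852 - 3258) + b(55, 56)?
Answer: -256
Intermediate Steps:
b(F, I) = 39 + F + I
(2852 - 3258) + b(55, 56) = (2852 - 3258) + (39 + 55 + 56) = -406 + 150 = -256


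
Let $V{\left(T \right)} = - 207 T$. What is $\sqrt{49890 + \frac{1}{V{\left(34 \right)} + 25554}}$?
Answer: $\frac{\sqrt{4276100042589}}{9258} \approx 223.36$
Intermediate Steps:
$\sqrt{49890 + \frac{1}{V{\left(34 \right)} + 25554}} = \sqrt{49890 + \frac{1}{\left(-207\right) 34 + 25554}} = \sqrt{49890 + \frac{1}{-7038 + 25554}} = \sqrt{49890 + \frac{1}{18516}} = \sqrt{\frac{923763241}{18516}} = \frac{\sqrt{4276100042589}}{9258}$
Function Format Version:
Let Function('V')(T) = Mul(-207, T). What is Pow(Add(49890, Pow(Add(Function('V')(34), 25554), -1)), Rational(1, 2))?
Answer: Mul(Rational(1, 9258), Pow(4276100042589, Rational(1, 2))) ≈ 223.36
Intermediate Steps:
Pow(Add(49890, Pow(Add(Function('V')(34), 25554), -1)), Rational(1, 2)) = Pow(Add(49890, Pow(Add(Mul(-207, 34), 25554), -1)), Rational(1, 2)) = Pow(Add(49890, Pow(Add(-7038, 25554), -1)), Rational(1, 2)) = Pow(Add(49890, Pow(18516, -1)), Rational(1, 2)) = Pow(Add(49890, Rational(1, 18516)), Rational(1, 2)) = Pow(Rational(923763241, 18516), Rational(1, 2)) = Mul(Rational(1, 9258), Pow(4276100042589, Rational(1, 2)))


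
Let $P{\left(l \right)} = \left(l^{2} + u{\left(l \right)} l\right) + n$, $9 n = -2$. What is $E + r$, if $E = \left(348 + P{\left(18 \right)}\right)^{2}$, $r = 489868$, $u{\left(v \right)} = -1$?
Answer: $\frac{74300764}{81} \approx 9.1729 \cdot 10^{5}$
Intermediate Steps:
$n = - \frac{2}{9}$ ($n = \frac{1}{9} \left(-2\right) = - \frac{2}{9} \approx -0.22222$)
$P{\left(l \right)} = - \frac{2}{9} + l^{2} - l$ ($P{\left(l \right)} = \left(l^{2} - l\right) - \frac{2}{9} = - \frac{2}{9} + l^{2} - l$)
$E = \frac{34621456}{81}$ ($E = \left(348 - \left(\frac{164}{9} - 324\right)\right)^{2} = \left(348 - - \frac{2752}{9}\right)^{2} = \left(348 + \frac{2752}{9}\right)^{2} = \left(\frac{5884}{9}\right)^{2} = \frac{34621456}{81} \approx 4.2743 \cdot 10^{5}$)
$E + r = \frac{34621456}{81} + 489868 = \frac{74300764}{81}$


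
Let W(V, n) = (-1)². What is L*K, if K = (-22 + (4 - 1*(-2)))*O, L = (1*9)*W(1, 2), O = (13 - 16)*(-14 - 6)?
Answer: -8640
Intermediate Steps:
O = 60 (O = -3*(-20) = 60)
W(V, n) = 1
L = 9 (L = (1*9)*1 = 9*1 = 9)
K = -960 (K = (-22 + (4 - 1*(-2)))*60 = (-22 + (4 + 2))*60 = (-22 + 6)*60 = -16*60 = -960)
L*K = 9*(-960) = -8640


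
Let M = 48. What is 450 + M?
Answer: 498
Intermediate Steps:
450 + M = 450 + 48 = 498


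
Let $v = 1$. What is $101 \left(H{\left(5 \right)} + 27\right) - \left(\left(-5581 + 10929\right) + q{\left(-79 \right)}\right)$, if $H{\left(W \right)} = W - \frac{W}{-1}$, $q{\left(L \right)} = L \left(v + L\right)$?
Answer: $-7773$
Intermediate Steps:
$q{\left(L \right)} = L \left(1 + L\right)$
$H{\left(W \right)} = 2 W$ ($H{\left(W \right)} = W - W \left(-1\right) = W - - W = W + W = 2 W$)
$101 \left(H{\left(5 \right)} + 27\right) - \left(\left(-5581 + 10929\right) + q{\left(-79 \right)}\right) = 101 \left(2 \cdot 5 + 27\right) - \left(\left(-5581 + 10929\right) - 79 \left(1 - 79\right)\right) = 101 \left(10 + 27\right) - \left(5348 - -6162\right) = 101 \cdot 37 - \left(5348 + 6162\right) = 3737 - 11510 = -7773$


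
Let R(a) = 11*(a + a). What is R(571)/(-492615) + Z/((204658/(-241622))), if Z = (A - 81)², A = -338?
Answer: -10448217636671063/50408800335 ≈ -2.0727e+5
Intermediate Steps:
Z = 175561 (Z = (-338 - 81)² = (-419)² = 175561)
R(a) = 22*a (R(a) = 11*(2*a) = 22*a)
R(571)/(-492615) + Z/((204658/(-241622))) = (22*571)/(-492615) + 175561/((204658/(-241622))) = 12562*(-1/492615) + 175561/((204658*(-1/241622))) = -12562/492615 + 175561/(-102329/120811) = -12562/492615 + 175561*(-120811/102329) = -12562/492615 - 21209699971/102329 = -10448217636671063/50408800335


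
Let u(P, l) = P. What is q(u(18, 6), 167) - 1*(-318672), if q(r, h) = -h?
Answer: 318505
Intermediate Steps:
q(u(18, 6), 167) - 1*(-318672) = -1*167 - 1*(-318672) = -167 + 318672 = 318505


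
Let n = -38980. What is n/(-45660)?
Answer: 1949/2283 ≈ 0.85370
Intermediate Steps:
n/(-45660) = -38980/(-45660) = -38980*(-1/45660) = 1949/2283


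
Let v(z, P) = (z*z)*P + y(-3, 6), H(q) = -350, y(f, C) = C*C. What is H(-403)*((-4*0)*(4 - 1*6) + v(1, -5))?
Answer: -10850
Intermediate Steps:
y(f, C) = C²
v(z, P) = 36 + P*z² (v(z, P) = (z*z)*P + 6² = z²*P + 36 = P*z² + 36 = 36 + P*z²)
H(-403)*((-4*0)*(4 - 1*6) + v(1, -5)) = -350*((-4*0)*(4 - 1*6) + (36 - 5*1²)) = -350*(0*(4 - 6) + (36 - 5*1)) = -350*(0*(-2) + (36 - 5)) = -350*(0 + 31) = -350*31 = -10850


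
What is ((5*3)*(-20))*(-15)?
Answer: 4500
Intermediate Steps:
((5*3)*(-20))*(-15) = (15*(-20))*(-15) = -300*(-15) = 4500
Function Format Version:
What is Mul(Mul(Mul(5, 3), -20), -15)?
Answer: 4500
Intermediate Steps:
Mul(Mul(Mul(5, 3), -20), -15) = Mul(Mul(15, -20), -15) = Mul(-300, -15) = 4500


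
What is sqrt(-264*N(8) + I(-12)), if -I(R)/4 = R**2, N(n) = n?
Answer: 8*I*sqrt(42) ≈ 51.846*I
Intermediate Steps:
I(R) = -4*R**2
sqrt(-264*N(8) + I(-12)) = sqrt(-264*8 - 4*(-12)**2) = sqrt(-2112 - 4*144) = sqrt(-2112 - 576) = sqrt(-2688) = 8*I*sqrt(42)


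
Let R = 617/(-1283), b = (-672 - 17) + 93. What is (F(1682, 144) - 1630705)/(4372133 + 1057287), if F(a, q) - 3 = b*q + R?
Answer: -440460695/1393189172 ≈ -0.31615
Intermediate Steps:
b = -596 (b = -689 + 93 = -596)
R = -617/1283 (R = 617*(-1/1283) = -617/1283 ≈ -0.48090)
F(a, q) = 3232/1283 - 596*q (F(a, q) = 3 + (-596*q - 617/1283) = 3 + (-617/1283 - 596*q) = 3232/1283 - 596*q)
(F(1682, 144) - 1630705)/(4372133 + 1057287) = ((3232/1283 - 596*144) - 1630705)/(4372133 + 1057287) = ((3232/1283 - 85824) - 1630705)/5429420 = (-110108960/1283 - 1630705)*(1/5429420) = -2202303475/1283*1/5429420 = -440460695/1393189172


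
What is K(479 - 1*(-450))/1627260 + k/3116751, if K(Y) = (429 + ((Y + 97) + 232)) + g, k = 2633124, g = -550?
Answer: 476480122903/563529359140 ≈ 0.84553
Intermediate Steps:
K(Y) = 208 + Y (K(Y) = (429 + ((Y + 97) + 232)) - 550 = (429 + ((97 + Y) + 232)) - 550 = (429 + (329 + Y)) - 550 = (758 + Y) - 550 = 208 + Y)
K(479 - 1*(-450))/1627260 + k/3116751 = (208 + (479 - 1*(-450)))/1627260 + 2633124/3116751 = (208 + (479 + 450))*(1/1627260) + 2633124*(1/3116751) = (208 + 929)*(1/1627260) + 877708/1038917 = 1137*(1/1627260) + 877708/1038917 = 379/542420 + 877708/1038917 = 476480122903/563529359140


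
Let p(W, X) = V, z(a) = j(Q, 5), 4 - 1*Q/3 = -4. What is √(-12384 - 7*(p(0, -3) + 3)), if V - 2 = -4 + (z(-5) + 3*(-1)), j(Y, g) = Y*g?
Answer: I*√13210 ≈ 114.93*I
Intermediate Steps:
Q = 24 (Q = 12 - 3*(-4) = 12 + 12 = 24)
z(a) = 120 (z(a) = 24*5 = 120)
V = 115 (V = 2 + (-4 + (120 + 3*(-1))) = 2 + (-4 + (120 - 3)) = 2 + (-4 + 117) = 2 + 113 = 115)
p(W, X) = 115
√(-12384 - 7*(p(0, -3) + 3)) = √(-12384 - 7*(115 + 3)) = √(-12384 - 7*118) = √(-12384 - 826) = √(-13210) = I*√13210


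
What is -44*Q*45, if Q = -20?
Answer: 39600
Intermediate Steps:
-44*Q*45 = -44*(-20)*45 = 880*45 = 39600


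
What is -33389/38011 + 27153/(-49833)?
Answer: -42793440/30066701 ≈ -1.4233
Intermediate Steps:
-33389/38011 + 27153/(-49833) = -33389*1/38011 + 27153*(-1/49833) = -33389/38011 - 431/791 = -42793440/30066701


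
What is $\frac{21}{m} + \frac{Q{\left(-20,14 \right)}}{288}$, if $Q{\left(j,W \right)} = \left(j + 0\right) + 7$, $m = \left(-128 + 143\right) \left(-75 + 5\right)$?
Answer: $- \frac{469}{7200} \approx -0.065139$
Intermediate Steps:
$m = -1050$ ($m = 15 \left(-70\right) = -1050$)
$Q{\left(j,W \right)} = 7 + j$ ($Q{\left(j,W \right)} = j + 7 = 7 + j$)
$\frac{21}{m} + \frac{Q{\left(-20,14 \right)}}{288} = \frac{21}{-1050} + \frac{7 - 20}{288} = 21 \left(- \frac{1}{1050}\right) - \frac{13}{288} = - \frac{1}{50} - \frac{13}{288} = - \frac{469}{7200}$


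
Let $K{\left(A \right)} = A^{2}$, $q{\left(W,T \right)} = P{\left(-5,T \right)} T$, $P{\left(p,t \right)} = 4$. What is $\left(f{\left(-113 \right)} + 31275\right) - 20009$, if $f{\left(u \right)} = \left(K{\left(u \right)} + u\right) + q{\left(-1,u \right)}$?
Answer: $23470$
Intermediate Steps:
$q{\left(W,T \right)} = 4 T$
$f{\left(u \right)} = u^{2} + 5 u$ ($f{\left(u \right)} = \left(u^{2} + u\right) + 4 u = \left(u + u^{2}\right) + 4 u = u^{2} + 5 u$)
$\left(f{\left(-113 \right)} + 31275\right) - 20009 = \left(- 113 \left(5 - 113\right) + 31275\right) - 20009 = \left(\left(-113\right) \left(-108\right) + 31275\right) - 20009 = \left(12204 + 31275\right) - 20009 = 43479 - 20009 = 23470$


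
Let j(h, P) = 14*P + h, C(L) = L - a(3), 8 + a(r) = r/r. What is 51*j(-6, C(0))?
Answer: 4692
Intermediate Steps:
a(r) = -7 (a(r) = -8 + r/r = -8 + 1 = -7)
C(L) = 7 + L (C(L) = L - 1*(-7) = L + 7 = 7 + L)
j(h, P) = h + 14*P
51*j(-6, C(0)) = 51*(-6 + 14*(7 + 0)) = 51*(-6 + 14*7) = 51*(-6 + 98) = 51*92 = 4692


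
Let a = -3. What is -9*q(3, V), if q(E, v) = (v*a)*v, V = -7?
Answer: 1323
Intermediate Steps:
q(E, v) = -3*v**2 (q(E, v) = (v*(-3))*v = (-3*v)*v = -3*v**2)
-9*q(3, V) = -(-27)*(-7)**2 = -(-27)*49 = -9*(-147) = 1323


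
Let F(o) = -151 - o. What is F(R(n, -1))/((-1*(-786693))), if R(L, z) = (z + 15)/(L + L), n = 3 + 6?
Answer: -1366/7080237 ≈ -0.00019293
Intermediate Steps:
n = 9
R(L, z) = (15 + z)/(2*L) (R(L, z) = (15 + z)/((2*L)) = (15 + z)*(1/(2*L)) = (15 + z)/(2*L))
F(R(n, -1))/((-1*(-786693))) = (-151 - (15 - 1)/(2*9))/((-1*(-786693))) = (-151 - 14/(2*9))/786693 = (-151 - 1*7/9)*(1/786693) = (-151 - 7/9)*(1/786693) = -1366/9*1/786693 = -1366/7080237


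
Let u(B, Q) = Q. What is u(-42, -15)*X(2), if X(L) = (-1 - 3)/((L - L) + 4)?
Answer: 15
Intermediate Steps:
X(L) = -1 (X(L) = -4/(0 + 4) = -4/4 = -4*¼ = -1)
u(-42, -15)*X(2) = -15*(-1) = 15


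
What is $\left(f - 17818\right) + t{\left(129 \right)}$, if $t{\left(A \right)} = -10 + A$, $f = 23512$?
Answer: $5813$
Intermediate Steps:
$\left(f - 17818\right) + t{\left(129 \right)} = \left(23512 - 17818\right) + \left(-10 + 129\right) = 5694 + 119 = 5813$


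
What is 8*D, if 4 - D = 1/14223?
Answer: 455128/14223 ≈ 31.999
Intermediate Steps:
D = 56891/14223 (D = 4 - 1/14223 = 56891/14223 ≈ 3.9999)
8*D = 8*(56891/14223) = 455128/14223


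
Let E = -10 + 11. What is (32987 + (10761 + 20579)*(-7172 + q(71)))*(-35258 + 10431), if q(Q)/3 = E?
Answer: 5577223504171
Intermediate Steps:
E = 1
q(Q) = 3 (q(Q) = 3*1 = 3)
(32987 + (10761 + 20579)*(-7172 + q(71)))*(-35258 + 10431) = (32987 + (10761 + 20579)*(-7172 + 3))*(-35258 + 10431) = (32987 + 31340*(-7169))*(-24827) = (32987 - 224676460)*(-24827) = -224643473*(-24827) = 5577223504171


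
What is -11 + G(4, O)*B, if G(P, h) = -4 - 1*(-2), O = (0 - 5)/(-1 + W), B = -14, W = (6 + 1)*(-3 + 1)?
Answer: 17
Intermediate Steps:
W = -14 (W = 7*(-2) = -14)
O = ⅓ (O = (0 - 5)/(-1 - 14) = -5/(-15) = -5*(-1/15) = ⅓ ≈ 0.33333)
G(P, h) = -2 (G(P, h) = -4 + 2 = -2)
-11 + G(4, O)*B = -11 - 2*(-14) = -11 + 28 = 17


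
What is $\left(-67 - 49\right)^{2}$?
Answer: $13456$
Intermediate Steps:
$\left(-67 - 49\right)^{2} = \left(-116\right)^{2} = 13456$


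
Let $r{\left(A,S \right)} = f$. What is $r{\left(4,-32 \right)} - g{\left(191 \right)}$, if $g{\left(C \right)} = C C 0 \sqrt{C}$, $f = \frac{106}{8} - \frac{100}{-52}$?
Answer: $\frac{789}{52} \approx 15.173$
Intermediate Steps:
$f = \frac{789}{52}$ ($f = 106 \cdot \frac{1}{8} - - \frac{25}{13} = \frac{53}{4} + \frac{25}{13} = \frac{789}{52} \approx 15.173$)
$r{\left(A,S \right)} = \frac{789}{52}$
$g{\left(C \right)} = 0$ ($g{\left(C \right)} = C^{2} \cdot 0 \sqrt{C} = 0 \sqrt{C} = 0$)
$r{\left(4,-32 \right)} - g{\left(191 \right)} = \frac{789}{52} - 0 = \frac{789}{52} + 0 = \frac{789}{52}$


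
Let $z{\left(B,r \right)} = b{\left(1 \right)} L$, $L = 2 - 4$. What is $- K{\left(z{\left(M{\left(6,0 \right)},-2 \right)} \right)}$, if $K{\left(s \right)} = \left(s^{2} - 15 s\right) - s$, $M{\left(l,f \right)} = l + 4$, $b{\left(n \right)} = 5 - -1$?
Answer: $-336$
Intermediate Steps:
$b{\left(n \right)} = 6$ ($b{\left(n \right)} = 5 + 1 = 6$)
$L = -2$
$M{\left(l,f \right)} = 4 + l$
$z{\left(B,r \right)} = -12$ ($z{\left(B,r \right)} = 6 \left(-2\right) = -12$)
$K{\left(s \right)} = s^{2} - 16 s$
$- K{\left(z{\left(M{\left(6,0 \right)},-2 \right)} \right)} = - \left(-12\right) \left(-16 - 12\right) = - \left(-12\right) \left(-28\right) = \left(-1\right) 336 = -336$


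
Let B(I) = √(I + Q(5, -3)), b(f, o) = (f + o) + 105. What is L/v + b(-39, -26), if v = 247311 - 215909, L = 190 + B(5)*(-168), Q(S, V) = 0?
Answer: 628135/15701 - 12*√5/2243 ≈ 39.994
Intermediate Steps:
b(f, o) = 105 + f + o
B(I) = √I (B(I) = √(I + 0) = √I)
L = 190 - 168*√5 (L = 190 + √5*(-168) = 190 - 168*√5 ≈ -185.66)
v = 31402
L/v + b(-39, -26) = (190 - 168*√5)/31402 + (105 - 39 - 26) = (190 - 168*√5)*(1/31402) + 40 = (95/15701 - 12*√5/2243) + 40 = 628135/15701 - 12*√5/2243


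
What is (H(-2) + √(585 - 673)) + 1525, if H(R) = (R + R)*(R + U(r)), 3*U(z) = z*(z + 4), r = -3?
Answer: 1537 + 2*I*√22 ≈ 1537.0 + 9.3808*I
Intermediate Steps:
U(z) = z*(4 + z)/3 (U(z) = (z*(z + 4))/3 = (z*(4 + z))/3 = z*(4 + z)/3)
H(R) = 2*R*(-1 + R) (H(R) = (R + R)*(R + (⅓)*(-3)*(4 - 3)) = (2*R)*(R + (⅓)*(-3)*1) = (2*R)*(R - 1) = (2*R)*(-1 + R) = 2*R*(-1 + R))
(H(-2) + √(585 - 673)) + 1525 = (2*(-2)*(-1 - 2) + √(585 - 673)) + 1525 = (2*(-2)*(-3) + √(-88)) + 1525 = (12 + 2*I*√22) + 1525 = 1537 + 2*I*√22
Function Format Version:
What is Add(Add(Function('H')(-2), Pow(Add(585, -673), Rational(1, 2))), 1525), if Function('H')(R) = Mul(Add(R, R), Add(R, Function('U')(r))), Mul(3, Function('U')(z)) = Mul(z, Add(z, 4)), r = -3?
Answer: Add(1537, Mul(2, I, Pow(22, Rational(1, 2)))) ≈ Add(1537.0, Mul(9.3808, I))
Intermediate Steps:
Function('U')(z) = Mul(Rational(1, 3), z, Add(4, z)) (Function('U')(z) = Mul(Rational(1, 3), Mul(z, Add(z, 4))) = Mul(Rational(1, 3), Mul(z, Add(4, z))) = Mul(Rational(1, 3), z, Add(4, z)))
Function('H')(R) = Mul(2, R, Add(-1, R)) (Function('H')(R) = Mul(Add(R, R), Add(R, Mul(Rational(1, 3), -3, Add(4, -3)))) = Mul(Mul(2, R), Add(R, Mul(Rational(1, 3), -3, 1))) = Mul(Mul(2, R), Add(R, -1)) = Mul(Mul(2, R), Add(-1, R)) = Mul(2, R, Add(-1, R)))
Add(Add(Function('H')(-2), Pow(Add(585, -673), Rational(1, 2))), 1525) = Add(Add(Mul(2, -2, Add(-1, -2)), Pow(Add(585, -673), Rational(1, 2))), 1525) = Add(Add(Mul(2, -2, -3), Pow(-88, Rational(1, 2))), 1525) = Add(Add(12, Mul(2, I, Pow(22, Rational(1, 2)))), 1525) = Add(1537, Mul(2, I, Pow(22, Rational(1, 2))))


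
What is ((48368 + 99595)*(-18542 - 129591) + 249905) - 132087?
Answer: -21918085261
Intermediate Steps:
((48368 + 99595)*(-18542 - 129591) + 249905) - 132087 = (147963*(-148133) + 249905) - 132087 = (-21918203079 + 249905) - 132087 = -21917953174 - 132087 = -21918085261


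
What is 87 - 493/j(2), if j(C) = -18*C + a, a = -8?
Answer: 4321/44 ≈ 98.205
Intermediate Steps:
j(C) = -8 - 18*C (j(C) = -18*C - 8 = -8 - 18*C)
87 - 493/j(2) = 87 - 493/(-8 - 18*2) = 87 - 493/(-8 - 36) = 87 - 493/(-44) = 87 - 493*(-1/44) = 87 + 493/44 = 4321/44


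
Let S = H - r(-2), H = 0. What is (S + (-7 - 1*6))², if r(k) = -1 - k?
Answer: 196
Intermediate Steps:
S = -1 (S = 0 - (-1 - 1*(-2)) = 0 - (-1 + 2) = 0 - 1*1 = 0 - 1 = -1)
(S + (-7 - 1*6))² = (-1 + (-7 - 1*6))² = (-1 + (-7 - 6))² = (-1 - 13)² = (-14)² = 196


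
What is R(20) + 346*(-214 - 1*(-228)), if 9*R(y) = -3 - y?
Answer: 43573/9 ≈ 4841.4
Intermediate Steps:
R(y) = -⅓ - y/9 (R(y) = (-3 - y)/9 = -⅓ - y/9)
R(20) + 346*(-214 - 1*(-228)) = (-⅓ - ⅑*20) + 346*(-214 - 1*(-228)) = (-⅓ - 20/9) + 346*(-214 + 228) = -23/9 + 346*14 = -23/9 + 4844 = 43573/9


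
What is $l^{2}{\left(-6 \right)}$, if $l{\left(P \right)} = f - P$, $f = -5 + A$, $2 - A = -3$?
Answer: $36$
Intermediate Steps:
$A = 5$ ($A = 2 - -3 = 2 + 3 = 5$)
$f = 0$ ($f = -5 + 5 = 0$)
$l{\left(P \right)} = - P$ ($l{\left(P \right)} = 0 - P = - P$)
$l^{2}{\left(-6 \right)} = \left(\left(-1\right) \left(-6\right)\right)^{2} = 6^{2} = 36$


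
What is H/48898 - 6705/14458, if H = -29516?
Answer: -377301709/353483642 ≈ -1.0674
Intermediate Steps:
H/48898 - 6705/14458 = -29516/48898 - 6705/14458 = -29516*1/48898 - 6705*1/14458 = -14758/24449 - 6705/14458 = -377301709/353483642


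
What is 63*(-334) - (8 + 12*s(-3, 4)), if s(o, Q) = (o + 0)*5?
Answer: -20870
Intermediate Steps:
s(o, Q) = 5*o (s(o, Q) = o*5 = 5*o)
63*(-334) - (8 + 12*s(-3, 4)) = 63*(-334) - (8 + 12*(5*(-3))) = -21042 - (8 + 12*(-15)) = -21042 - (8 - 180) = -21042 - 1*(-172) = -21042 + 172 = -20870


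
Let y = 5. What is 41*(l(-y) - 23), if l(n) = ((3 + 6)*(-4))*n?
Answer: 6437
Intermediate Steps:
l(n) = -36*n (l(n) = (9*(-4))*n = -36*n)
41*(l(-y) - 23) = 41*(-(-36)*5 - 23) = 41*(-36*(-5) - 23) = 41*(180 - 23) = 41*157 = 6437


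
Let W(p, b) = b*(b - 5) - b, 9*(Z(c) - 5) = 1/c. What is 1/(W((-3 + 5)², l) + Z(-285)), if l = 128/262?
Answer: 44017965/101549144 ≈ 0.43346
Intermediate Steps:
Z(c) = 5 + 1/(9*c)
l = 64/131 (l = 128*(1/262) = 64/131 ≈ 0.48855)
W(p, b) = -b + b*(-5 + b) (W(p, b) = b*(-5 + b) - b = -b + b*(-5 + b))
1/(W((-3 + 5)², l) + Z(-285)) = 1/(64*(-6 + 64/131)/131 + (5 + (⅑)/(-285))) = 1/((64/131)*(-722/131) + (5 + (⅑)*(-1/285))) = 1/(-46208/17161 + (5 - 1/2565)) = 1/(-46208/17161 + 12824/2565) = 1/(101549144/44017965) = 44017965/101549144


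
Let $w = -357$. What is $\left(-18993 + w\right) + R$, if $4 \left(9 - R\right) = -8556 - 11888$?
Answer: $-14230$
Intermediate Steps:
$R = 5120$ ($R = 9 - \frac{-8556 - 11888}{4} = 9 - -5111 = 9 + 5111 = 5120$)
$\left(-18993 + w\right) + R = \left(-18993 - 357\right) + 5120 = -19350 + 5120 = -14230$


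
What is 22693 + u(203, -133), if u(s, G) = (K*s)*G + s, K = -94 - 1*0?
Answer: 2560802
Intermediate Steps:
K = -94 (K = -94 + 0 = -94)
u(s, G) = s - 94*G*s (u(s, G) = (-94*s)*G + s = -94*G*s + s = s - 94*G*s)
22693 + u(203, -133) = 22693 + 203*(1 - 94*(-133)) = 22693 + 203*(1 + 12502) = 22693 + 203*12503 = 22693 + 2538109 = 2560802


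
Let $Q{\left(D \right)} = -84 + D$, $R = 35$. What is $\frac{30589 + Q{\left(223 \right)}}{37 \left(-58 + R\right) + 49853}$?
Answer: $\frac{15364}{24501} \approx 0.62708$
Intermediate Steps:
$\frac{30589 + Q{\left(223 \right)}}{37 \left(-58 + R\right) + 49853} = \frac{30589 + \left(-84 + 223\right)}{37 \left(-58 + 35\right) + 49853} = \frac{30589 + 139}{37 \left(-23\right) + 49853} = \frac{30728}{-851 + 49853} = \frac{30728}{49002} = 30728 \cdot \frac{1}{49002} = \frac{15364}{24501}$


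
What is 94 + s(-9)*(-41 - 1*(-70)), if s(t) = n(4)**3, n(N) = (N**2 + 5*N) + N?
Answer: 1856094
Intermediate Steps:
n(N) = N**2 + 6*N
s(t) = 64000 (s(t) = (4*(6 + 4))**3 = (4*10)**3 = 40**3 = 64000)
94 + s(-9)*(-41 - 1*(-70)) = 94 + 64000*(-41 - 1*(-70)) = 94 + 64000*(-41 + 70) = 94 + 64000*29 = 94 + 1856000 = 1856094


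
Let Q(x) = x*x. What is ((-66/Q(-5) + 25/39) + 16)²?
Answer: 186349801/950625 ≈ 196.03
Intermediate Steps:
Q(x) = x²
((-66/Q(-5) + 25/39) + 16)² = ((-66/((-5)²) + 25/39) + 16)² = ((-66/25 + 25*(1/39)) + 16)² = ((-66*1/25 + 25/39) + 16)² = ((-66/25 + 25/39) + 16)² = (-1949/975 + 16)² = (13651/975)² = 186349801/950625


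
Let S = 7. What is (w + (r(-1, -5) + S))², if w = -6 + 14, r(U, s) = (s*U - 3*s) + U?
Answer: 1156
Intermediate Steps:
r(U, s) = U - 3*s + U*s (r(U, s) = (U*s - 3*s) + U = (-3*s + U*s) + U = U - 3*s + U*s)
w = 8
(w + (r(-1, -5) + S))² = (8 + ((-1 - 3*(-5) - 1*(-5)) + 7))² = (8 + ((-1 + 15 + 5) + 7))² = (8 + (19 + 7))² = (8 + 26)² = 34² = 1156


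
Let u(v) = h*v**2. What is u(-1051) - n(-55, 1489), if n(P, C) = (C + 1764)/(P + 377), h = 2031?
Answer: 722389167929/322 ≈ 2.2434e+9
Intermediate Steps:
n(P, C) = (1764 + C)/(377 + P)
u(v) = 2031*v**2
u(-1051) - n(-55, 1489) = 2031*(-1051)**2 - (1764 + 1489)/(377 - 55) = 2031*1104601 - 3253/322 = 2243444631 - 3253/322 = 722389167929/322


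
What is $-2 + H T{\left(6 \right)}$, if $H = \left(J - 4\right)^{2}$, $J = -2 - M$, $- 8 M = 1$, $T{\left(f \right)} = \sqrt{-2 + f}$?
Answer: $\frac{2145}{32} \approx 67.031$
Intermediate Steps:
$M = - \frac{1}{8}$ ($M = \left(- \frac{1}{8}\right) 1 = - \frac{1}{8} \approx -0.125$)
$J = - \frac{15}{8}$ ($J = -2 - - \frac{1}{8} = -2 + \frac{1}{8} = - \frac{15}{8} \approx -1.875$)
$H = \frac{2209}{64}$ ($H = \left(- \frac{15}{8} - 4\right)^{2} = \left(- \frac{47}{8}\right)^{2} = \frac{2209}{64} \approx 34.516$)
$-2 + H T{\left(6 \right)} = -2 + \frac{2209 \sqrt{-2 + 6}}{64} = -2 + \frac{2209 \sqrt{4}}{64} = -2 + \frac{2209}{64} \cdot 2 = -2 + \frac{2209}{32} = \frac{2145}{32}$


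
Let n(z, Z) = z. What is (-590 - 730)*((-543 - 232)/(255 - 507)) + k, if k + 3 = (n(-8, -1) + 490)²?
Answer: 4793491/21 ≈ 2.2826e+5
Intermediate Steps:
k = 232321 (k = -3 + (-8 + 490)² = -3 + 482² = -3 + 232324 = 232321)
(-590 - 730)*((-543 - 232)/(255 - 507)) + k = (-590 - 730)*((-543 - 232)/(255 - 507)) + 232321 = -(-1023000)/(-252) + 232321 = -(-1023000)*(-1)/252 + 232321 = -1320*775/252 + 232321 = -85250/21 + 232321 = 4793491/21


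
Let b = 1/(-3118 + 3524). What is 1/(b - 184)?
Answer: -406/74703 ≈ -0.0054349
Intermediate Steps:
b = 1/406 ≈ 0.0024631
1/(b - 184) = 1/(1/406 - 184) = 1/(-74703/406) = -406/74703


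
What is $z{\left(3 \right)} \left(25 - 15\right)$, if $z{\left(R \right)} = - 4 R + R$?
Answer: $-90$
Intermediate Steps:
$z{\left(R \right)} = - 3 R$
$z{\left(3 \right)} \left(25 - 15\right) = \left(-3\right) 3 \left(25 - 15\right) = \left(-9\right) 10 = -90$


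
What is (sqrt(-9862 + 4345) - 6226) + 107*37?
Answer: -2267 + 3*I*sqrt(613) ≈ -2267.0 + 74.276*I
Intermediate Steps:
(sqrt(-9862 + 4345) - 6226) + 107*37 = (sqrt(-5517) - 6226) + 3959 = (3*I*sqrt(613) - 6226) + 3959 = (-6226 + 3*I*sqrt(613)) + 3959 = -2267 + 3*I*sqrt(613)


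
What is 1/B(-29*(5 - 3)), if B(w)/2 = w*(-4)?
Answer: 1/464 ≈ 0.0021552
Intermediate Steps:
B(w) = -8*w (B(w) = 2*(w*(-4)) = 2*(-4*w) = -8*w)
1/B(-29*(5 - 3)) = 1/(-(-232)*(5 - 3)) = 1/(-(-232)*2) = 1/(-8*(-58)) = 1/464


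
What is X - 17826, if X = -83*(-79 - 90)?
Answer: -3799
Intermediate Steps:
X = 14027 (X = -83*(-169) = 14027)
X - 17826 = 14027 - 17826 = -3799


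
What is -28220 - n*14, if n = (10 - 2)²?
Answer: -29116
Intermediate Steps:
n = 64 (n = 8² = 64)
-28220 - n*14 = -28220 - 64*14 = -28220 - 1*896 = -28220 - 896 = -29116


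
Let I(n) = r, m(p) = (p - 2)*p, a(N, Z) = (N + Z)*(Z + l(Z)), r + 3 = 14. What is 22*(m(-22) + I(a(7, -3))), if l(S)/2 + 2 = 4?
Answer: 11858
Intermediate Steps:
r = 11 (r = -3 + 14 = 11)
l(S) = 4 (l(S) = -4 + 2*4 = -4 + 8 = 4)
a(N, Z) = (4 + Z)*(N + Z) (a(N, Z) = (N + Z)*(Z + 4) = (N + Z)*(4 + Z) = (4 + Z)*(N + Z))
m(p) = p*(-2 + p) (m(p) = (-2 + p)*p = p*(-2 + p))
I(n) = 11
22*(m(-22) + I(a(7, -3))) = 22*(-22*(-2 - 22) + 11) = 22*(-22*(-24) + 11) = 22*(528 + 11) = 22*539 = 11858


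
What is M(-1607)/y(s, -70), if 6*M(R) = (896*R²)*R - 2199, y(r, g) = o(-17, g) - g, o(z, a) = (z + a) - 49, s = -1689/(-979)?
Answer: 3718396008727/396 ≈ 9.3899e+9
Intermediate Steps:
s = 1689/979 (s = -1689*(-1/979) = 1689/979 ≈ 1.7252)
o(z, a) = -49 + a + z (o(z, a) = (a + z) - 49 = -49 + a + z)
y(r, g) = -66 (y(r, g) = (-49 + g - 17) - g = (-66 + g) - g = -66)
M(R) = -733/2 + 448*R³/3 (M(R) = ((896*R²)*R - 2199)/6 = (896*R³ - 2199)/6 = (-2199 + 896*R³)/6 = -733/2 + 448*R³/3)
M(-1607)/y(s, -70) = (-733/2 + (448/3)*(-1607)³)/(-66) = (-733/2 + (448/3)*(-4149995543))*(-1/66) = (-733/2 - 1859198003264/3)*(-1/66) = -3718396008727/6*(-1/66) = 3718396008727/396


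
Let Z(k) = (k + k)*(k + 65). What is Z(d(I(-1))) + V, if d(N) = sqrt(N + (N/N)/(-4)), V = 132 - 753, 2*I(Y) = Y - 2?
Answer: -1249/2 + 65*I*sqrt(7) ≈ -624.5 + 171.97*I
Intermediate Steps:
I(Y) = -1 + Y/2 (I(Y) = (Y - 2)/2 = (-2 + Y)/2 = -1 + Y/2)
V = -621
d(N) = sqrt(-1/4 + N) (d(N) = sqrt(N + 1*(-1/4)) = sqrt(N - 1/4) = sqrt(-1/4 + N))
Z(k) = 2*k*(65 + k) (Z(k) = (2*k)*(65 + k) = 2*k*(65 + k))
Z(d(I(-1))) + V = 2*(sqrt(-1 + 4*(-1 + (1/2)*(-1)))/2)*(65 + sqrt(-1 + 4*(-1 + (1/2)*(-1)))/2) - 621 = 2*(sqrt(-1 + 4*(-1 - 1/2))/2)*(65 + sqrt(-1 + 4*(-1 - 1/2))/2) - 621 = 2*(sqrt(-1 + 4*(-3/2))/2)*(65 + sqrt(-1 + 4*(-3/2))/2) - 621 = 2*(sqrt(-1 - 6)/2)*(65 + sqrt(-1 - 6)/2) - 621 = 2*(sqrt(-7)/2)*(65 + sqrt(-7)/2) - 621 = 2*((I*sqrt(7))/2)*(65 + (I*sqrt(7))/2) - 621 = 2*(I*sqrt(7)/2)*(65 + I*sqrt(7)/2) - 621 = I*sqrt(7)*(65 + I*sqrt(7)/2) - 621 = -621 + I*sqrt(7)*(65 + I*sqrt(7)/2)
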